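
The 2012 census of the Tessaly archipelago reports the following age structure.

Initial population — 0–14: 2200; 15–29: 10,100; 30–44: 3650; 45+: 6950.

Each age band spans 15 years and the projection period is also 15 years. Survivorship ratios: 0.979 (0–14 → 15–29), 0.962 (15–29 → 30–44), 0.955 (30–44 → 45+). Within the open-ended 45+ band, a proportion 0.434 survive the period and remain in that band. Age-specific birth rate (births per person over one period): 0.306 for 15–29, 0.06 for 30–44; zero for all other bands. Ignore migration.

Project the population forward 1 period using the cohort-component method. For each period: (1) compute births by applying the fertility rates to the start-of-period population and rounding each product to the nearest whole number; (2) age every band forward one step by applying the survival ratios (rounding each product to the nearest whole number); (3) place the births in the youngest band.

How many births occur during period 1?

3310

Period 1.
Births: 10100 × 0.306 = 3091  |  3650 × 0.06 = 219 → total 3310
15–29: 2200 × 0.979 = 2154
30–44: 10100 × 0.962 = 9716
45+: 3650 × 0.955 + 6950 × 0.434 = 3486 + 3016 = 6502
Population now: 0–14=3310, 15–29=2154, 30–44=9716, 45+=6502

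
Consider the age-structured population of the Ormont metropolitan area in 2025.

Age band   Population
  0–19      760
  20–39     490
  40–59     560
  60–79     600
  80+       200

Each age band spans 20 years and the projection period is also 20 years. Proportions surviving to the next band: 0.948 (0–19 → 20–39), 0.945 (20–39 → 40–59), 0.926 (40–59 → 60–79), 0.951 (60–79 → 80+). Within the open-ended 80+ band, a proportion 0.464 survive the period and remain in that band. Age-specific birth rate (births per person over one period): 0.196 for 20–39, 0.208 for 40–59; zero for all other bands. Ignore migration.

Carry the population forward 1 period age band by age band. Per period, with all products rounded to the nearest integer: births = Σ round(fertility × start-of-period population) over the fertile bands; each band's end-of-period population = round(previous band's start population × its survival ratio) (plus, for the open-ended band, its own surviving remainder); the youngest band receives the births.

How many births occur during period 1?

Period 1.
Births: 490 × 0.196 = 96 ; 560 × 0.208 = 116 → 212
20–39: 760 × 0.948 = 720
40–59: 490 × 0.945 = 463
60–79: 560 × 0.926 = 519
80+: 600 × 0.951 + 200 × 0.464 = 571 + 93 = 664
→ [212, 720, 463, 519, 664]

212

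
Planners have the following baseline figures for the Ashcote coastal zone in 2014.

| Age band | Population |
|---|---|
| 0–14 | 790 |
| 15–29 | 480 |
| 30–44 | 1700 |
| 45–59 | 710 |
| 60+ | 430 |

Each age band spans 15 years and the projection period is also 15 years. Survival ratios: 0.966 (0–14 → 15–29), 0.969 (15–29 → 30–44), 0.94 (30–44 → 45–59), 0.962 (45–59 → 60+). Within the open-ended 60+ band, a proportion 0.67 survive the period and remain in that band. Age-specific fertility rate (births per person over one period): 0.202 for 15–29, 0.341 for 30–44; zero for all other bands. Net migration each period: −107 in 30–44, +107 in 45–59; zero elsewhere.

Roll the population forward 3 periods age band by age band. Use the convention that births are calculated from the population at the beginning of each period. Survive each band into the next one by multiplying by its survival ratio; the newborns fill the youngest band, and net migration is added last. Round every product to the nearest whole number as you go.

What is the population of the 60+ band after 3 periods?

(Groups numbered youngest = 1 to oldest = 5.)
[period 1]
Births: 480 * 0.202 = 97  |  1700 * 0.341 = 580 ⇒ total 677
Group 2: 790 * 0.966 = 763
Group 3: 480 * 0.969 = 465
Group 4: 1700 * 0.94 = 1598
Group 5: 710 * 0.962 + 430 * 0.67 = 683 + 288 = 971
Net migration: Group 3 − 107 → 358; Group 4 + 107 → 1705
Giving 677 / 763 / 358 / 1705 / 971.
[period 2]
Births: 763 * 0.202 = 154  |  358 * 0.341 = 122 ⇒ total 276
Group 2: 677 * 0.966 = 654
Group 3: 763 * 0.969 = 739
Group 4: 358 * 0.94 = 337
Group 5: 1705 * 0.962 + 971 * 0.67 = 1640 + 651 = 2291
Net migration: Group 3 − 107 → 632; Group 4 + 107 → 444
Giving 276 / 654 / 632 / 444 / 2291.
[period 3]
Births: 654 * 0.202 = 132  |  632 * 0.341 = 216 ⇒ total 348
Group 2: 276 * 0.966 = 267
Group 3: 654 * 0.969 = 634
Group 4: 632 * 0.94 = 594
Group 5: 444 * 0.962 + 2291 * 0.67 = 427 + 1535 = 1962
Net migration: Group 3 − 107 → 527; Group 4 + 107 → 701
Giving 348 / 267 / 527 / 701 / 1962.

1962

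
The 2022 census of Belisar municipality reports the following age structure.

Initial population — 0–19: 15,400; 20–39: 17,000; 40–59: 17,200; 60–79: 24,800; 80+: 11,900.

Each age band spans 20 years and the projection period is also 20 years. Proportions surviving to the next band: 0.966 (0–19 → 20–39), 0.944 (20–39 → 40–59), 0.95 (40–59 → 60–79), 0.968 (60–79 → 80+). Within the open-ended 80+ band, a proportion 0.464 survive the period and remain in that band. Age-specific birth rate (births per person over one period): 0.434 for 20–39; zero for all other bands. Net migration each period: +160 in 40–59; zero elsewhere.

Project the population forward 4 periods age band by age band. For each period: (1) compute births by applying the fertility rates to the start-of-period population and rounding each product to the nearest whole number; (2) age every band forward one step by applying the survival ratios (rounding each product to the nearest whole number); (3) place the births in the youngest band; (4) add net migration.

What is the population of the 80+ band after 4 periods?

26332

Call the bands 1 to 5, youngest first.
Period 1:
Births: 17000 × 0.434 = 7378
Band 2: 15400 × 0.966 = 14876
Band 3: 17000 × 0.944 = 16048
Band 4: 17200 × 0.95 = 16340
Band 5: 24800 × 0.968 + 11900 × 0.464 = 24006 + 5522 = 29528
Net migration: Band 3 + 160 → 16208
End of period: [7378, 14876, 16208, 16340, 29528]
Period 2:
Births: 14876 × 0.434 = 6456
Band 2: 7378 × 0.966 = 7127
Band 3: 14876 × 0.944 = 14043
Band 4: 16208 × 0.95 = 15398
Band 5: 16340 × 0.968 + 29528 × 0.464 = 15817 + 13701 = 29518
Net migration: Band 3 + 160 → 14203
End of period: [6456, 7127, 14203, 15398, 29518]
Period 3:
Births: 7127 × 0.434 = 3093
Band 2: 6456 × 0.966 = 6236
Band 3: 7127 × 0.944 = 6728
Band 4: 14203 × 0.95 = 13493
Band 5: 15398 × 0.968 + 29518 × 0.464 = 14905 + 13696 = 28601
Net migration: Band 3 + 160 → 6888
End of period: [3093, 6236, 6888, 13493, 28601]
Period 4:
Births: 6236 × 0.434 = 2706
Band 2: 3093 × 0.966 = 2988
Band 3: 6236 × 0.944 = 5887
Band 4: 6888 × 0.95 = 6544
Band 5: 13493 × 0.968 + 28601 × 0.464 = 13061 + 13271 = 26332
Net migration: Band 3 + 160 → 6047
End of period: [2706, 2988, 6047, 6544, 26332]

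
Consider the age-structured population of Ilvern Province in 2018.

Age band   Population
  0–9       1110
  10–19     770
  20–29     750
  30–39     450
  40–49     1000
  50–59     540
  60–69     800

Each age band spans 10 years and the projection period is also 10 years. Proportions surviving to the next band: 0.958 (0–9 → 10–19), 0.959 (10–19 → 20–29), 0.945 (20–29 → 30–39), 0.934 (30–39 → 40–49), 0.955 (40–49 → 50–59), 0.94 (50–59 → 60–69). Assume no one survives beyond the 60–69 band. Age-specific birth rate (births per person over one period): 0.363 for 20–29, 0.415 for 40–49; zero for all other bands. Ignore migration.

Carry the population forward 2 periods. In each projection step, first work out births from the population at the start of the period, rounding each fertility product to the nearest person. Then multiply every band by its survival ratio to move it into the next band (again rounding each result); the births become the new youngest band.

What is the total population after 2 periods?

Call the groups 1 to 7, youngest first.
Period 1.
Births: 750 * 0.363 = 272  |  1000 * 0.415 = 415 ⇒ total 687
Group 2: 1110 * 0.958 = 1063
Group 3: 770 * 0.959 = 738
Group 4: 750 * 0.945 = 709
Group 5: 450 * 0.934 = 420
Group 6: 1000 * 0.955 = 955
Group 7: 540 * 0.94 = 508
Giving 687 / 1063 / 738 / 709 / 420 / 955 / 508.
Period 2.
Births: 738 * 0.363 = 268  |  420 * 0.415 = 174 ⇒ total 442
Group 2: 687 * 0.958 = 658
Group 3: 1063 * 0.959 = 1019
Group 4: 738 * 0.945 = 697
Group 5: 709 * 0.934 = 662
Group 6: 420 * 0.955 = 401
Group 7: 955 * 0.94 = 898
Giving 442 / 658 / 1019 / 697 / 662 / 401 / 898.
Total after period 2: 442 + 658 + 1019 + 697 + 662 + 401 + 898 = 4777

4777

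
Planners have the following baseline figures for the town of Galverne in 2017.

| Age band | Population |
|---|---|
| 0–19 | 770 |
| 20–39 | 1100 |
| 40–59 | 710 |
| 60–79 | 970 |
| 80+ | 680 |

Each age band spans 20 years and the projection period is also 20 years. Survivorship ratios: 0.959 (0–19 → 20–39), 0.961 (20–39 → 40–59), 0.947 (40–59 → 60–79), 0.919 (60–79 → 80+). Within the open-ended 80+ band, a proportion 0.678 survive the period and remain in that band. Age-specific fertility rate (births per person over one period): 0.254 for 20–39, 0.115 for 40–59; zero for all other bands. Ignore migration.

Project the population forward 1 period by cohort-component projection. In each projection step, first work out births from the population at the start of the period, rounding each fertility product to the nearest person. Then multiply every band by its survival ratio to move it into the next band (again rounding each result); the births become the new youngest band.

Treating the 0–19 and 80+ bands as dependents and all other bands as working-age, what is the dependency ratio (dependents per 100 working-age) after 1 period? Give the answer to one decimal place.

Period 1.
Births: 1100 × 0.254 = 279, 710 × 0.115 = 82 ⇒ total 361
20–39: 770 × 0.959 = 738
40–59: 1100 × 0.961 = 1057
60–79: 710 × 0.947 = 672
80+: 970 × 0.919 + 680 × 0.678 = 891 + 461 = 1352
Giving 361 / 738 / 1057 / 672 / 1352.
Dependents (band 0–19 + band 80+) = 361 + 1352 = 1713; working-age = 2467; ratio = 1713/2467 × 100 = 69.4

69.4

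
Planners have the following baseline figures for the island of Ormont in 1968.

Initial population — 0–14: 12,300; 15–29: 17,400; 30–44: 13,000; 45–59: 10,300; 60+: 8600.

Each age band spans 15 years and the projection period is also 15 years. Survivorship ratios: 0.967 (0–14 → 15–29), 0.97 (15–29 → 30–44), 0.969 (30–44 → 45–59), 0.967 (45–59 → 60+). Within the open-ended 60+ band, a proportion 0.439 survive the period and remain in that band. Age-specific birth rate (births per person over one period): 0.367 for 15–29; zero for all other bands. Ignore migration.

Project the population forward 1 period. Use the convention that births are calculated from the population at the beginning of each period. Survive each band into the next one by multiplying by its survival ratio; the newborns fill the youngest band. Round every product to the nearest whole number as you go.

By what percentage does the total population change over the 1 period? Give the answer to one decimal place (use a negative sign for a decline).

-0.2

— Period 1 —
Births: 17400 * 0.367 = 6386
15–29: 12300 * 0.967 = 11894
30–44: 17400 * 0.97 = 16878
45–59: 13000 * 0.969 = 12597
60+: 10300 * 0.967 + 8600 * 0.439 = 9960 + 3775 = 13735
→ [6386, 11894, 16878, 12597, 13735]
Total: 61600 → 61490; change = -110; percentage change = -0.2%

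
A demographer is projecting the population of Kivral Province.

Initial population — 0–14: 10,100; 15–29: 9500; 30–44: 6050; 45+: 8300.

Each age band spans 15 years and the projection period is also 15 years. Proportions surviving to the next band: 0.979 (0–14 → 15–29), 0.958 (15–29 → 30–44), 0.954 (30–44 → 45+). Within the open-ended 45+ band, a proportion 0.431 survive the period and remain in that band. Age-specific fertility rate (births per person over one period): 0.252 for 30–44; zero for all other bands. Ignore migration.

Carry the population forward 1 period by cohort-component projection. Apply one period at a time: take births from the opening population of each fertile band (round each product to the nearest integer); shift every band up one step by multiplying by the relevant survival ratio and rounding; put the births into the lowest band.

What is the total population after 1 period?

Numbering the groups 1..4 from youngest to oldest:
— Period 1 —
Births: 6050 * 0.252 = 1525
Group 2: 10100 * 0.979 = 9888
Group 3: 9500 * 0.958 = 9101
Group 4: 6050 * 0.954 + 8300 * 0.431 = 5772 + 3577 = 9349
→ [1525, 9888, 9101, 9349]
Total after period 1: 1525 + 9888 + 9101 + 9349 = 29863

29863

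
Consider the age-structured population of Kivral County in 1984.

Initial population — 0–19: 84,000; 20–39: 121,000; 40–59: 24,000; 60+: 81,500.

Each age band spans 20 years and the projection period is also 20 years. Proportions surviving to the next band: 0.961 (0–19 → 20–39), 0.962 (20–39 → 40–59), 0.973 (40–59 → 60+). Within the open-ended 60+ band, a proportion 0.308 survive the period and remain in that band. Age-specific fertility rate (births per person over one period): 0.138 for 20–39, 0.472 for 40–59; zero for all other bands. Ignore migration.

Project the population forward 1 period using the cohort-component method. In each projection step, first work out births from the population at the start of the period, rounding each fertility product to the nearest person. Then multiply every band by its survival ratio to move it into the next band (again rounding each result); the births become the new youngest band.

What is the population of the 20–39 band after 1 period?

80724

Period 1.
Births: 121000 × 0.138 = 16698, 24000 × 0.472 = 11328 → total 28026
20–39: 84000 × 0.961 = 80724
40–59: 121000 × 0.962 = 116402
60+: 24000 × 0.973 + 81500 × 0.308 = 23352 + 25102 = 48454
End of period: [28026, 80724, 116402, 48454]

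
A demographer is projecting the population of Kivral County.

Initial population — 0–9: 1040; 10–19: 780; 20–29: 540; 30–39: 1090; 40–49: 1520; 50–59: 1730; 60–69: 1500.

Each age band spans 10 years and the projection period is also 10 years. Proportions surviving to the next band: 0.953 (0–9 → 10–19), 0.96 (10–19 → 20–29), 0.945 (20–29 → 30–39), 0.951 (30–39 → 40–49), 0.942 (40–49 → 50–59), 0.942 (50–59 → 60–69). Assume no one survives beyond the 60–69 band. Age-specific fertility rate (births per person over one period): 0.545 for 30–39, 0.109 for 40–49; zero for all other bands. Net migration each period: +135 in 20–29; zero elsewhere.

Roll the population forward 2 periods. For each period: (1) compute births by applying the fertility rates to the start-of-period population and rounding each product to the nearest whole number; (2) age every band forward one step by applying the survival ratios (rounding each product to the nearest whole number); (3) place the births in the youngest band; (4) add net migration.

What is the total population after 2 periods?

5847

After projecting period 1:
Births: 1090 × 0.545 = 594  |  1520 × 0.109 = 166 — total 760
10–19: 1040 × 0.953 = 991
20–29: 780 × 0.96 = 749
30–39: 540 × 0.945 = 510
40–49: 1090 × 0.951 = 1037
50–59: 1520 × 0.942 = 1432
60–69: 1730 × 0.942 = 1630
Net migration: 20–29 + 135 → 884
Giving 760 / 991 / 884 / 510 / 1037 / 1432 / 1630.
After projecting period 2:
Births: 510 × 0.545 = 278  |  1037 × 0.109 = 113 — total 391
10–19: 760 × 0.953 = 724
20–29: 991 × 0.96 = 951
30–39: 884 × 0.945 = 835
40–49: 510 × 0.951 = 485
50–59: 1037 × 0.942 = 977
60–69: 1432 × 0.942 = 1349
Net migration: 20–29 + 135 → 1086
Giving 391 / 724 / 1086 / 835 / 485 / 977 / 1349.
Total after period 2: 391 + 724 + 1086 + 835 + 485 + 977 + 1349 = 5847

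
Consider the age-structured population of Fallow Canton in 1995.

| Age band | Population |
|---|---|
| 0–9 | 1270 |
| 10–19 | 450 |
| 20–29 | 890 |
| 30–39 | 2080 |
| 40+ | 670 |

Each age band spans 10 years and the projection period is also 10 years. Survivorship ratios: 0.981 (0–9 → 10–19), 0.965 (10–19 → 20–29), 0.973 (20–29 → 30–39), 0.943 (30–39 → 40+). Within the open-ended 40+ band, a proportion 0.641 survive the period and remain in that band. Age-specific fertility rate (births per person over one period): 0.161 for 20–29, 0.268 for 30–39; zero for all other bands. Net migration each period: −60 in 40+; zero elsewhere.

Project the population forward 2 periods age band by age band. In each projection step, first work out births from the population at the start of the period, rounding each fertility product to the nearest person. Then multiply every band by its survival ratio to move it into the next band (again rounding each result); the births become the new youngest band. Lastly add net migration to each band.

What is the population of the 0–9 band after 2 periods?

Numbering the bands 1..5 from youngest to oldest:
[period 1]
Births: 890 * 0.161 = 143  |  2080 * 0.268 = 557 ⇒ total 700
Band 2: 1270 * 0.981 = 1246
Band 3: 450 * 0.965 = 434
Band 4: 890 * 0.973 = 866
Band 5: 2080 * 0.943 + 670 * 0.641 = 1961 + 429 = 2390
Net migration: Band 5 − 60 → 2330
End of period: [700, 1246, 434, 866, 2330]
[period 2]
Births: 434 * 0.161 = 70  |  866 * 0.268 = 232 ⇒ total 302
Band 2: 700 * 0.981 = 687
Band 3: 1246 * 0.965 = 1202
Band 4: 434 * 0.973 = 422
Band 5: 866 * 0.943 + 2330 * 0.641 = 817 + 1494 = 2311
Net migration: Band 5 − 60 → 2251
End of period: [302, 687, 1202, 422, 2251]

302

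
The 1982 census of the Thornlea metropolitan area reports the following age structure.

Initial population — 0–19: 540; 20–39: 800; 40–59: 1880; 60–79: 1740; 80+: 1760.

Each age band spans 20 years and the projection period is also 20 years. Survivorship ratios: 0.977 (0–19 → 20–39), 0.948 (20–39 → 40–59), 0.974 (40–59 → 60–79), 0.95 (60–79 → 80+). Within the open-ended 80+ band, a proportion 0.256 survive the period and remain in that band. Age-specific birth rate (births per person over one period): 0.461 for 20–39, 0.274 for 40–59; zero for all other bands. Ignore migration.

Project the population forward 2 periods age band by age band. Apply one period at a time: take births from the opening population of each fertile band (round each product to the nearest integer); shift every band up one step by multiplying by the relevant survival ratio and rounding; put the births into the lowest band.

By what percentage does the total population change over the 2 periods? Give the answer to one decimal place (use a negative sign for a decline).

Let band 1 be 0–19 through band 5 = 80+.
— Period 1 —
Births: 800 × 0.461 = 369  |  1880 × 0.274 = 515 → total 884
Band 2: 540 × 0.977 = 528
Band 3: 800 × 0.948 = 758
Band 4: 1880 × 0.974 = 1831
Band 5: 1740 × 0.95 + 1760 × 0.256 = 1653 + 451 = 2104
Population now: 0–19=884, 20–39=528, 40–59=758, 60–79=1831, 80+=2104
— Period 2 —
Births: 528 × 0.461 = 243  |  758 × 0.274 = 208 → total 451
Band 2: 884 × 0.977 = 864
Band 3: 528 × 0.948 = 501
Band 4: 758 × 0.974 = 738
Band 5: 1831 × 0.95 + 2104 × 0.256 = 1739 + 539 = 2278
Population now: 0–19=451, 20–39=864, 40–59=501, 60–79=738, 80+=2278
Total: 6720 → 4832; change = -1888; percentage change = -28.1%

-28.1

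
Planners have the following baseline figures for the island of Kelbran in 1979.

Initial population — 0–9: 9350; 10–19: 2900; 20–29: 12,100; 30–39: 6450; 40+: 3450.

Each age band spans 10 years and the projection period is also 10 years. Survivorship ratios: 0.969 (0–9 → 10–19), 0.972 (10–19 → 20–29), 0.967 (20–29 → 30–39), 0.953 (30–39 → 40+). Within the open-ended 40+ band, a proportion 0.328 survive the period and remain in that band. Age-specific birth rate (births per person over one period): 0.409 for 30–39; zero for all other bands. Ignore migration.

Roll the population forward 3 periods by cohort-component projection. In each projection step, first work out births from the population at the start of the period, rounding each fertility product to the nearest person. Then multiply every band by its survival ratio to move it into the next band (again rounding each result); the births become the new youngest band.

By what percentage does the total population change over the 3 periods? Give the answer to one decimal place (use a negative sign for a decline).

-30.5

Period 1.
Births: 6450 * 0.409 = 2638
10–19: 9350 * 0.969 = 9060
20–29: 2900 * 0.972 = 2819
30–39: 12100 * 0.967 = 11701
40+: 6450 * 0.953 + 3450 * 0.328 = 6147 + 1132 = 7279
→ [2638, 9060, 2819, 11701, 7279]
Period 2.
Births: 11701 * 0.409 = 4786
10–19: 2638 * 0.969 = 2556
20–29: 9060 * 0.972 = 8806
30–39: 2819 * 0.967 = 2726
40+: 11701 * 0.953 + 7279 * 0.328 = 11151 + 2388 = 13539
→ [4786, 2556, 8806, 2726, 13539]
Period 3.
Births: 2726 * 0.409 = 1115
10–19: 4786 * 0.969 = 4638
20–29: 2556 * 0.972 = 2484
30–39: 8806 * 0.967 = 8515
40+: 2726 * 0.953 + 13539 * 0.328 = 2598 + 4441 = 7039
→ [1115, 4638, 2484, 8515, 7039]
Total: 34250 → 23791; change = -10459; percentage change = -30.5%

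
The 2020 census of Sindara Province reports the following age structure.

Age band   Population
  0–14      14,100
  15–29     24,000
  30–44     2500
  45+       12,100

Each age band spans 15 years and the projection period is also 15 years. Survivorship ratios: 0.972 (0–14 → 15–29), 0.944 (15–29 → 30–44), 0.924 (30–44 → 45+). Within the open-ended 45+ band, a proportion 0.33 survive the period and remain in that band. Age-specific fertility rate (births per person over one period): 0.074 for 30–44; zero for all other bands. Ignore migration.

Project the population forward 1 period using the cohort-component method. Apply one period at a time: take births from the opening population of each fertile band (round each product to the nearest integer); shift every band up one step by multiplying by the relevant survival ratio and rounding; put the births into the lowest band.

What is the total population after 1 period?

42849

(Bands numbered youngest = 1 to oldest = 4.)
Period 1:
Births: 2500 * 0.074 = 185
Band 2: 14100 * 0.972 = 13705
Band 3: 24000 * 0.944 = 22656
Band 4: 2500 * 0.924 + 12100 * 0.33 = 2310 + 3993 = 6303
End of period: [185, 13705, 22656, 6303]
Total after period 1: 185 + 13705 + 22656 + 6303 = 42849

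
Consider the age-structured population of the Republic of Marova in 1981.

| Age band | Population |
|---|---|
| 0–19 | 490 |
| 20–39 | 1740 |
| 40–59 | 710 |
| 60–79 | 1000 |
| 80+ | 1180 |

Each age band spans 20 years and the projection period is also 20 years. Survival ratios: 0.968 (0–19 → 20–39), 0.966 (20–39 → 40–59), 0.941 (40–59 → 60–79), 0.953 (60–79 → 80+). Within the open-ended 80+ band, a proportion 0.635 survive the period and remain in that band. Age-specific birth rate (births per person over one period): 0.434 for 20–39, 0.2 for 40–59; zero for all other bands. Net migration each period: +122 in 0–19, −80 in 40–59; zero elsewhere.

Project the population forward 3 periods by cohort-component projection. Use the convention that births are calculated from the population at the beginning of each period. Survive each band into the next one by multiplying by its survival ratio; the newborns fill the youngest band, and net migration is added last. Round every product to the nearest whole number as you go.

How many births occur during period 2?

After projecting period 1:
Births: 1740 × 0.434 = 755, 710 × 0.2 = 142 → 897
20–39: 490 × 0.968 = 474
40–59: 1740 × 0.966 = 1681
60–79: 710 × 0.941 = 668
80+: 1000 × 0.953 + 1180 × 0.635 = 953 + 749 = 1702
Net migration: 0–19 + 122 → 1019; 40–59 − 80 → 1601
→ [1019, 474, 1601, 668, 1702]
After projecting period 2:
Births: 474 × 0.434 = 206, 1601 × 0.2 = 320 → 526
20–39: 1019 × 0.968 = 986
40–59: 474 × 0.966 = 458
60–79: 1601 × 0.941 = 1507
80+: 668 × 0.953 + 1702 × 0.635 = 637 + 1081 = 1718
Net migration: 0–19 + 122 → 648; 40–59 − 80 → 378
→ [648, 986, 378, 1507, 1718]

526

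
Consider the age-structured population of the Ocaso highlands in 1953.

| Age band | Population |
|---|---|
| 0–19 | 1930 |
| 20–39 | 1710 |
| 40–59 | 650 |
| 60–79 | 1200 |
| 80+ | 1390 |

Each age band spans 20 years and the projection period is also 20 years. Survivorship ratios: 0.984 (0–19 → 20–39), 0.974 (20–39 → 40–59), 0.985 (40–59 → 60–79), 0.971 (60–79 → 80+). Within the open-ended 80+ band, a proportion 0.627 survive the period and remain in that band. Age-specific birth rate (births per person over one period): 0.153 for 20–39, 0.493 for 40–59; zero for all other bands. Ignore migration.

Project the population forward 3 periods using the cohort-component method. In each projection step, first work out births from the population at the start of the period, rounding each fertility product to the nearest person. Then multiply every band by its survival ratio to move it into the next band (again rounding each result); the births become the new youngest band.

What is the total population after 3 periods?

7257

Numbering the bands 1..5 from youngest to oldest:
Period 1:
Births: 1710 * 0.153 = 262, 650 * 0.493 = 320 ⇒ total 582
Band 2: 1930 * 0.984 = 1899
Band 3: 1710 * 0.974 = 1666
Band 4: 650 * 0.985 = 640
Band 5: 1200 * 0.971 + 1390 * 0.627 = 1165 + 872 = 2037
Giving 582 / 1899 / 1666 / 640 / 2037.
Period 2:
Births: 1899 * 0.153 = 291, 1666 * 0.493 = 821 ⇒ total 1112
Band 2: 582 * 0.984 = 573
Band 3: 1899 * 0.974 = 1850
Band 4: 1666 * 0.985 = 1641
Band 5: 640 * 0.971 + 2037 * 0.627 = 621 + 1277 = 1898
Giving 1112 / 573 / 1850 / 1641 / 1898.
Period 3:
Births: 573 * 0.153 = 88, 1850 * 0.493 = 912 ⇒ total 1000
Band 2: 1112 * 0.984 = 1094
Band 3: 573 * 0.974 = 558
Band 4: 1850 * 0.985 = 1822
Band 5: 1641 * 0.971 + 1898 * 0.627 = 1593 + 1190 = 2783
Giving 1000 / 1094 / 558 / 1822 / 2783.
Total after period 3: 1000 + 1094 + 558 + 1822 + 2783 = 7257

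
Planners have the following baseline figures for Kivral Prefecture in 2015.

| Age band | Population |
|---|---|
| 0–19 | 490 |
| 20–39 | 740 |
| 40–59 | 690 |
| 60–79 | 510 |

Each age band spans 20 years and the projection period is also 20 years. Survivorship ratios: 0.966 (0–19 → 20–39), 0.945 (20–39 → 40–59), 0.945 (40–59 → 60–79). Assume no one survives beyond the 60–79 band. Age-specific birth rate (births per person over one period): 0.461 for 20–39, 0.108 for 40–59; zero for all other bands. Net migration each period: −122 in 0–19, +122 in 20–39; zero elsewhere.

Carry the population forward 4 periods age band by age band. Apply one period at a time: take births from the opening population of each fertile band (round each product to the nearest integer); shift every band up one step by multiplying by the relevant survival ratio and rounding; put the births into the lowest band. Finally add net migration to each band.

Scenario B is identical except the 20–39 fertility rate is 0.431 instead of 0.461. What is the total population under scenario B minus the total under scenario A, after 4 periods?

-75

(Groups numbered youngest = 1 to oldest = 4.)
After projecting period 1:
Births: 740 × 0.461 = 341 ; 690 × 0.108 = 75 → 416
Group 2: 490 × 0.966 = 473
Group 3: 740 × 0.945 = 699
Group 4: 690 × 0.945 = 652
Net migration: Group 1 − 122 → 294; Group 2 + 122 → 595
→ [294, 595, 699, 652]
After projecting period 2:
Births: 595 × 0.461 = 274 ; 699 × 0.108 = 75 → 349
Group 2: 294 × 0.966 = 284
Group 3: 595 × 0.945 = 562
Group 4: 699 × 0.945 = 661
Net migration: Group 1 − 122 → 227; Group 2 + 122 → 406
→ [227, 406, 562, 661]
After projecting period 3:
Births: 406 × 0.461 = 187 ; 562 × 0.108 = 61 → 248
Group 2: 227 × 0.966 = 219
Group 3: 406 × 0.945 = 384
Group 4: 562 × 0.945 = 531
Net migration: Group 1 − 122 → 126; Group 2 + 122 → 341
→ [126, 341, 384, 531]
After projecting period 4:
Births: 341 × 0.461 = 157 ; 384 × 0.108 = 41 → 198
Group 2: 126 × 0.966 = 122
Group 3: 341 × 0.945 = 322
Group 4: 384 × 0.945 = 363
Net migration: Group 1 − 122 → 76; Group 2 + 122 → 244
→ [76, 244, 322, 363]
Scenario A total after 4 periods: 1005
Scenario B projection —
After projecting period 1:
Births: 740 × 0.431 = 319 ; 690 × 0.108 = 75 → 394
Group 2: 490 × 0.966 = 473
Group 3: 740 × 0.945 = 699
Group 4: 690 × 0.945 = 652
Net migration: Group 1 − 122 → 272; Group 2 + 122 → 595
→ [272, 595, 699, 652]
After projecting period 2:
Births: 595 × 0.431 = 256 ; 699 × 0.108 = 75 → 331
Group 2: 272 × 0.966 = 263
Group 3: 595 × 0.945 = 562
Group 4: 699 × 0.945 = 661
Net migration: Group 1 − 122 → 209; Group 2 + 122 → 385
→ [209, 385, 562, 661]
After projecting period 3:
Births: 385 × 0.431 = 166 ; 562 × 0.108 = 61 → 227
Group 2: 209 × 0.966 = 202
Group 3: 385 × 0.945 = 364
Group 4: 562 × 0.945 = 531
Net migration: Group 1 − 122 → 105; Group 2 + 122 → 324
→ [105, 324, 364, 531]
After projecting period 4:
Births: 324 × 0.431 = 140 ; 364 × 0.108 = 39 → 179
Group 2: 105 × 0.966 = 101
Group 3: 324 × 0.945 = 306
Group 4: 364 × 0.945 = 344
Net migration: Group 1 − 122 → 57; Group 2 + 122 → 223
→ [57, 223, 306, 344]
Scenario B total after 4 periods: 930
Difference B − A = 930 − 1005 = -75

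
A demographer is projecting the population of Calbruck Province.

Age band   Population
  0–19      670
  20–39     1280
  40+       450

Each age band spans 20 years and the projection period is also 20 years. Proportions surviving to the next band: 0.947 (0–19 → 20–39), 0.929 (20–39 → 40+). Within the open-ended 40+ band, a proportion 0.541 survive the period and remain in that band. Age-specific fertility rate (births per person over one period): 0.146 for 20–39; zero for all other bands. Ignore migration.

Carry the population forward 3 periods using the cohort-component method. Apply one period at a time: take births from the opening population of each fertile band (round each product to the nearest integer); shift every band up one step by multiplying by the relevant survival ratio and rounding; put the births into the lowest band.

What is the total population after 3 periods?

(Bands numbered youngest = 1 to oldest = 3.)
[period 1]
Births: 1280 * 0.146 = 187
Band 2: 670 * 0.947 = 634
Band 3: 1280 * 0.929 + 450 * 0.541 = 1189 + 243 = 1432
Population now: 0–19=187, 20–39=634, 40+=1432
[period 2]
Births: 634 * 0.146 = 93
Band 2: 187 * 0.947 = 177
Band 3: 634 * 0.929 + 1432 * 0.541 = 589 + 775 = 1364
Population now: 0–19=93, 20–39=177, 40+=1364
[period 3]
Births: 177 * 0.146 = 26
Band 2: 93 * 0.947 = 88
Band 3: 177 * 0.929 + 1364 * 0.541 = 164 + 738 = 902
Population now: 0–19=26, 20–39=88, 40+=902
Total after period 3: 26 + 88 + 902 = 1016

1016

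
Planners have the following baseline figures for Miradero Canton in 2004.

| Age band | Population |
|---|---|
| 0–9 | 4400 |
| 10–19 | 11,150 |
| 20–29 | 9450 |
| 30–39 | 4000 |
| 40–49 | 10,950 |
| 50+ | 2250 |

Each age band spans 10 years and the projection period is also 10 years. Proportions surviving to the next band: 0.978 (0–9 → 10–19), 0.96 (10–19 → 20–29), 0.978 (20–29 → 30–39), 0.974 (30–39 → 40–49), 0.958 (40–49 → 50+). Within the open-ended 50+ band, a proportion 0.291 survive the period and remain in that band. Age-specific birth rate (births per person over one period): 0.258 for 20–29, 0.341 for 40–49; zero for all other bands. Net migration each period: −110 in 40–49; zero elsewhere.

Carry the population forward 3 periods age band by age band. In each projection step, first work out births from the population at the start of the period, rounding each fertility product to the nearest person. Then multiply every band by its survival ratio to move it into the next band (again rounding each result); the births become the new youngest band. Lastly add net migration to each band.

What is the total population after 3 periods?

(Groups numbered youngest = 1 to oldest = 6.)
— Period 1 —
Births: 9450 × 0.258 = 2438, 10950 × 0.341 = 3734 — total 6172
Group 2: 4400 × 0.978 = 4303
Group 3: 11150 × 0.96 = 10704
Group 4: 9450 × 0.978 = 9242
Group 5: 4000 × 0.974 = 3896
Group 6: 10950 × 0.958 + 2250 × 0.291 = 10490 + 655 = 11145
Net migration: Group 5 − 110 → 3786
→ [6172, 4303, 10704, 9242, 3786, 11145]
— Period 2 —
Births: 10704 × 0.258 = 2762, 3786 × 0.341 = 1291 — total 4053
Group 2: 6172 × 0.978 = 6036
Group 3: 4303 × 0.96 = 4131
Group 4: 10704 × 0.978 = 10469
Group 5: 9242 × 0.974 = 9002
Group 6: 3786 × 0.958 + 11145 × 0.291 = 3627 + 3243 = 6870
Net migration: Group 5 − 110 → 8892
→ [4053, 6036, 4131, 10469, 8892, 6870]
— Period 3 —
Births: 4131 × 0.258 = 1066, 8892 × 0.341 = 3032 — total 4098
Group 2: 4053 × 0.978 = 3964
Group 3: 6036 × 0.96 = 5795
Group 4: 4131 × 0.978 = 4040
Group 5: 10469 × 0.974 = 10197
Group 6: 8892 × 0.958 + 6870 × 0.291 = 8519 + 1999 = 10518
Net migration: Group 5 − 110 → 10087
→ [4098, 3964, 5795, 4040, 10087, 10518]
Total after period 3: 4098 + 3964 + 5795 + 4040 + 10087 + 10518 = 38502

38502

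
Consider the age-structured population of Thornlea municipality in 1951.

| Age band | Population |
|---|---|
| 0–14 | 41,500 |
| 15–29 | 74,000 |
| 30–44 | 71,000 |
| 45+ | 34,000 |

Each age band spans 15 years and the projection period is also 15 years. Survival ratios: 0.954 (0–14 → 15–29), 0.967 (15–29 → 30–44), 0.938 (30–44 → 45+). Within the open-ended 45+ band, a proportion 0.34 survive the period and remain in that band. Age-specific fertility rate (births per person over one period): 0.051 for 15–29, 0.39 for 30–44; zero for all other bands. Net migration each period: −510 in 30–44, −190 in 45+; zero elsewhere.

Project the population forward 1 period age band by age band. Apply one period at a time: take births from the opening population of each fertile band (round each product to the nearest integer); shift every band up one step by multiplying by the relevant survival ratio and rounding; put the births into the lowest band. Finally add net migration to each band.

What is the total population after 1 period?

220071

Numbering the bands 1..4 from youngest to oldest:
Period 1:
Births: 74000 × 0.051 = 3774 ; 71000 × 0.39 = 27690 → total 31464
Band 2: 41500 × 0.954 = 39591
Band 3: 74000 × 0.967 = 71558
Band 4: 71000 × 0.938 + 34000 × 0.34 = 66598 + 11560 = 78158
Net migration: Band 3 − 510 → 71048; Band 4 − 190 → 77968
Giving 31464 / 39591 / 71048 / 77968.
Total after period 1: 31464 + 39591 + 71048 + 77968 = 220071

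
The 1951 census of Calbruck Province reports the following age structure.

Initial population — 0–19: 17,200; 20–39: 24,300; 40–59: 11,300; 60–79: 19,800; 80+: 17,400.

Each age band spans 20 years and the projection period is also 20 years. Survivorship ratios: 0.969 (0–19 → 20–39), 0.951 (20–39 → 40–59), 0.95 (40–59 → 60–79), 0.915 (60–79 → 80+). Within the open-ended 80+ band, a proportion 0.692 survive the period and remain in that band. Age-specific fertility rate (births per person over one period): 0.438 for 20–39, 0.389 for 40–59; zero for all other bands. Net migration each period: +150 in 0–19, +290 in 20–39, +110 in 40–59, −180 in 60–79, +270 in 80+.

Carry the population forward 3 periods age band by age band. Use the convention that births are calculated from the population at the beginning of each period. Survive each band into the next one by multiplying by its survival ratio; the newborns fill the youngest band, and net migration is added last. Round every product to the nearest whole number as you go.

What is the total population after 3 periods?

(Groups numbered youngest = 1 to oldest = 5.)
[period 1]
Births: 24300 * 0.438 = 10643, 11300 * 0.389 = 4396 ⇒ total 15039
Group 2: 17200 * 0.969 = 16667
Group 3: 24300 * 0.951 = 23109
Group 4: 11300 * 0.95 = 10735
Group 5: 19800 * 0.915 + 17400 * 0.692 = 18117 + 12041 = 30158
Net migration: Group 1 + 150 → 15189; Group 2 + 290 → 16957; Group 3 + 110 → 23219; Group 4 − 180 → 10555; Group 5 + 270 → 30428
Giving 15189 / 16957 / 23219 / 10555 / 30428.
[period 2]
Births: 16957 * 0.438 = 7427, 23219 * 0.389 = 9032 ⇒ total 16459
Group 2: 15189 * 0.969 = 14718
Group 3: 16957 * 0.951 = 16126
Group 4: 23219 * 0.95 = 22058
Group 5: 10555 * 0.915 + 30428 * 0.692 = 9658 + 21056 = 30714
Net migration: Group 1 + 150 → 16609; Group 2 + 290 → 15008; Group 3 + 110 → 16236; Group 4 − 180 → 21878; Group 5 + 270 → 30984
Giving 16609 / 15008 / 16236 / 21878 / 30984.
[period 3]
Births: 15008 * 0.438 = 6574, 16236 * 0.389 = 6316 ⇒ total 12890
Group 2: 16609 * 0.969 = 16094
Group 3: 15008 * 0.951 = 14273
Group 4: 16236 * 0.95 = 15424
Group 5: 21878 * 0.915 + 30984 * 0.692 = 20018 + 21441 = 41459
Net migration: Group 1 + 150 → 13040; Group 2 + 290 → 16384; Group 3 + 110 → 14383; Group 4 − 180 → 15244; Group 5 + 270 → 41729
Giving 13040 / 16384 / 14383 / 15244 / 41729.
Total after period 3: 13040 + 16384 + 14383 + 15244 + 41729 = 100780

100780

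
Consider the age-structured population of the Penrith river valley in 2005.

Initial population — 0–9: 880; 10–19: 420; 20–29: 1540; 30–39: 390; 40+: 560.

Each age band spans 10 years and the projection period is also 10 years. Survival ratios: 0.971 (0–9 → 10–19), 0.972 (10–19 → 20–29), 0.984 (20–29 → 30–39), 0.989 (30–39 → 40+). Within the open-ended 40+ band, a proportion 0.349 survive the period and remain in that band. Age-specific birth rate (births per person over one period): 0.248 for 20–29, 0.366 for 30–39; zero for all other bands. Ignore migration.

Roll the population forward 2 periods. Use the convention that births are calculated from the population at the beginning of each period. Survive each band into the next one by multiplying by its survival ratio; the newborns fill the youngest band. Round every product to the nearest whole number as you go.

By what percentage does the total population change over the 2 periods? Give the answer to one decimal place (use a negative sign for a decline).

Numbering the bands 1..5 from youngest to oldest:
After projecting period 1:
Births: 1540 × 0.248 = 382 ; 390 × 0.366 = 143 → total 525
Band 2: 880 × 0.971 = 854
Band 3: 420 × 0.972 = 408
Band 4: 1540 × 0.984 = 1515
Band 5: 390 × 0.989 + 560 × 0.349 = 386 + 195 = 581
End of period: [525, 854, 408, 1515, 581]
After projecting period 2:
Births: 408 × 0.248 = 101 ; 1515 × 0.366 = 554 → total 655
Band 2: 525 × 0.971 = 510
Band 3: 854 × 0.972 = 830
Band 4: 408 × 0.984 = 401
Band 5: 1515 × 0.989 + 581 × 0.349 = 1498 + 203 = 1701
End of period: [655, 510, 830, 401, 1701]
Total: 3790 → 4097; change = 307; percentage change = 8.1%

8.1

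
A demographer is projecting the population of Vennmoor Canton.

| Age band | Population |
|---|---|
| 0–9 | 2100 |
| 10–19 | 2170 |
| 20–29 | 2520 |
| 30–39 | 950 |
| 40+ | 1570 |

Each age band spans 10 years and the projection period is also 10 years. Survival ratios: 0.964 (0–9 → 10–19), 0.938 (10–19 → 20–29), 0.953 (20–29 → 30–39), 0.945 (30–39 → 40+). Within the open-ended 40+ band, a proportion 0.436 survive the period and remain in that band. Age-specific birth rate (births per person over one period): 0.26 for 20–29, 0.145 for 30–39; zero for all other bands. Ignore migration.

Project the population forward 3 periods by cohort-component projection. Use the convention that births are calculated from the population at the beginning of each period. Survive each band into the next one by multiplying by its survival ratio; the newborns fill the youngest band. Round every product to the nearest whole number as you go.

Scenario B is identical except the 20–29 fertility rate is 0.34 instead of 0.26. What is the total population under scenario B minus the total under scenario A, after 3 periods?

493

Period 1:
Births: 2520 * 0.26 = 655, 950 * 0.145 = 138 → total 793
10–19: 2100 * 0.964 = 2024
20–29: 2170 * 0.938 = 2035
30–39: 2520 * 0.953 = 2402
40+: 950 * 0.945 + 1570 * 0.436 = 898 + 685 = 1583
Population now: 0–9=793, 10–19=2024, 20–29=2035, 30–39=2402, 40+=1583
Period 2:
Births: 2035 * 0.26 = 529, 2402 * 0.145 = 348 → total 877
10–19: 793 * 0.964 = 764
20–29: 2024 * 0.938 = 1899
30–39: 2035 * 0.953 = 1939
40+: 2402 * 0.945 + 1583 * 0.436 = 2270 + 690 = 2960
Population now: 0–9=877, 10–19=764, 20–29=1899, 30–39=1939, 40+=2960
Period 3:
Births: 1899 * 0.26 = 494, 1939 * 0.145 = 281 → total 775
10–19: 877 * 0.964 = 845
20–29: 764 * 0.938 = 717
30–39: 1899 * 0.953 = 1810
40+: 1939 * 0.945 + 2960 * 0.436 = 1832 + 1291 = 3123
Population now: 0–9=775, 10–19=845, 20–29=717, 30–39=1810, 40+=3123
Scenario A total after 3 periods: 7270
Scenario B projection —
Period 1:
Births: 2520 * 0.34 = 857, 950 * 0.145 = 138 → total 995
10–19: 2100 * 0.964 = 2024
20–29: 2170 * 0.938 = 2035
30–39: 2520 * 0.953 = 2402
40+: 950 * 0.945 + 1570 * 0.436 = 898 + 685 = 1583
Population now: 0–9=995, 10–19=2024, 20–29=2035, 30–39=2402, 40+=1583
Period 2:
Births: 2035 * 0.34 = 692, 2402 * 0.145 = 348 → total 1040
10–19: 995 * 0.964 = 959
20–29: 2024 * 0.938 = 1899
30–39: 2035 * 0.953 = 1939
40+: 2402 * 0.945 + 1583 * 0.436 = 2270 + 690 = 2960
Population now: 0–9=1040, 10–19=959, 20–29=1899, 30–39=1939, 40+=2960
Period 3:
Births: 1899 * 0.34 = 646, 1939 * 0.145 = 281 → total 927
10–19: 1040 * 0.964 = 1003
20–29: 959 * 0.938 = 900
30–39: 1899 * 0.953 = 1810
40+: 1939 * 0.945 + 2960 * 0.436 = 1832 + 1291 = 3123
Population now: 0–9=927, 10–19=1003, 20–29=900, 30–39=1810, 40+=3123
Scenario B total after 3 periods: 7763
Difference B − A = 7763 − 7270 = 493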